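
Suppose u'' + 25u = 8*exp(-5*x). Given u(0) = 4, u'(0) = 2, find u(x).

Characteristic equation r² + 25 = 0 has discriminant (0)² - 4·(25) = -100 < 0, so r = ± 5i.
Hence u_h = C1*cos(5*x) + C2*sin(5*x).
Try u_p = A*exp(-5*x). Substituting into the equation and dividing by exp(-5*x) gives A = 4/25, so u_p = 4*exp(-5*x)/25.
General solution: u = 4*exp(-5*x)/25 + C1*cos(5*x) + C2*sin(5*x).
Apply the initial conditions: u(0) = 4/25 + C1 = 4 and u'(0) = -4/5 + 5*C2 = 2. Solving gives C1 = 96/25, C2 = 14/25.

u = 4*exp(-5*x)/25 + 14*sin(5*x)/25 + 96*cos(5*x)/25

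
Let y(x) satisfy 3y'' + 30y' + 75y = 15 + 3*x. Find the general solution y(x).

Divide through by 3: y'' + 10y' + 25y = 5 + x.
Characteristic equation r² + 10r + 25 = 0 has discriminant (10)² - 4·(25) = 0, so r = -5 is a repeated root.
Hence y_h = (C1 + C2*x)*exp(-5*x).
For the particular solution try y_p = A0 + A1*x. Substituting and matching coefficients of each power of x gives A0 = 23/125, A1 = 1/25, so y_p = 23/125 + x/25.

y = 23/125 + x/25 + C1*exp(-5*x) + C2*x*exp(-5*x)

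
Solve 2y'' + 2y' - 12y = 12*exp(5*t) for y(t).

y = exp(5*t)/4 + C1*exp(-3*t) + C2*exp(2*t)

Divide through by 2: y'' + y' - 6y = 6*exp(5*t).
Characteristic equation r² + r - 6 = 0 factors as (r + 3)(r - 2) = 0, so r = -3, 2.
Hence y_h = C1*exp(-3*t) + C2*exp(2*t).
Try y_p = A*exp(5*t). Substituting into the equation and dividing by exp(5*t) gives A = 1/4, so y_p = exp(5*t)/4.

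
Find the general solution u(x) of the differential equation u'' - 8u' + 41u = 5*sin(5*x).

u = 5*sin(5*x)/116 + 25*cos(5*x)/232 + C1*cos(5*x)*exp(4*x) + C2*exp(4*x)*sin(5*x)

Characteristic equation r² - 8r + 41 = 0 has discriminant (-8)² - 4·(41) = -100 < 0, so r = 4 ± 5i.
Hence u_h = C1*cos(5*x)*exp(4*x) + C2*exp(4*x)*sin(5*x).
Try u_p = A*cos(5*x) + B*sin(5*x). Substituting and equating the coefficients of cos(5x) and sin(5x) gives A = 25/232, B = 5/116, so u_p = 5*sin(5*x)/116 + 25*cos(5*x)/232.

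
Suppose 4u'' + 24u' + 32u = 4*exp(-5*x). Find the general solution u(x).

u = exp(-5*x)/3 + C1*exp(-2*x) + C2*exp(-4*x)

Divide through by 4: u'' + 6u' + 8u = exp(-5*x).
Characteristic equation r² + 6r + 8 = 0 factors as (r + 2)(r + 4) = 0, so r = -2, -4.
Hence u_h = C1*exp(-2*x) + C2*exp(-4*x).
Try u_p = A*exp(-5*x). Substituting into the equation and dividing by exp(-5*x) gives A = 1/3, so u_p = exp(-5*x)/3.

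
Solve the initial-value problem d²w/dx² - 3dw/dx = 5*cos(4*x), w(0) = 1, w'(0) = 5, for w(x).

Characteristic equation r² - 3r = 0 factors as (r - 3)r = 0, so r = 3, 0.
Hence w_h = C1*exp(3*x) + C2.
Try w_p = A*cos(4*x) + B*sin(4*x). Substituting and equating the coefficients of cos(4x) and sin(4x) gives A = -1/5, B = -3/20, so w_p = -3*sin(4*x)/20 - cos(4*x)/5.
General solution: w = C2 - 3*sin(4*x)/20 - cos(4*x)/5 + C1*exp(3*x).
Apply the initial conditions: w(0) = -1/5 + C1 + C2 = 1 and w'(0) = -3/5 + 3*C1 = 5. Solving gives C1 = 28/15, C2 = -2/3.

w = -2/3 - 3*sin(4*x)/20 - cos(4*x)/5 + 28*exp(3*x)/15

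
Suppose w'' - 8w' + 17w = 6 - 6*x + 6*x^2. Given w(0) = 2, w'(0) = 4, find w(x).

w = 1482/4913 - 6*x/289 + 6*x**2/17 - 13622*exp(4*x)*sin(x)/4913 + 8344*cos(x)*exp(4*x)/4913

Characteristic equation r² - 8r + 17 = 0 has discriminant (-8)² - 4·(17) = -4 < 0, so r = 4 ± i.
Hence w_h = C1*cos(x)*exp(4*x) + C2*exp(4*x)*sin(x).
For the particular solution try w_p = A0 + A1*x + A2*x^2. Substituting and matching coefficients of each power of x gives A0 = 1482/4913, A1 = -6/289, A2 = 6/17, so w_p = 1482/4913 - 6*x/289 + 6*x^2/17.
General solution: w = 1482/4913 - 6*x/289 + 6*x^2/17 + C1*cos(x)*exp(4*x) + C2*exp(4*x)*sin(x).
Apply the initial conditions: w(0) = 1482/4913 + C1 = 2 and w'(0) = -6/289 + C2 + 4*C1 = 4. Solving gives C1 = 8344/4913, C2 = -13622/4913.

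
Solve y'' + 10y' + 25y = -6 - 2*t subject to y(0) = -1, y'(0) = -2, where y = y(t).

y = -26/125 - 99*exp(-5*t)/125 - 2*t/25 - 147*t*exp(-5*t)/25

Characteristic equation r² + 10r + 25 = 0 has discriminant (10)² - 4·(25) = 0, so r = -5 is a repeated root.
Hence y_h = (C1 + C2*t)*exp(-5*t).
For the particular solution try y_p = A0 + A1*t. Substituting and matching coefficients of each power of t gives A0 = -26/125, A1 = -2/25, so y_p = -26/125 - 2*t/25.
General solution: y = -26/125 - 2*t/25 + C1*exp(-5*t) + C2*t*exp(-5*t).
Apply the initial conditions: y(0) = -26/125 + C1 = -1 and y'(0) = -2/25 + C2 - 5*C1 = -2. Solving gives C1 = -99/125, C2 = -147/25.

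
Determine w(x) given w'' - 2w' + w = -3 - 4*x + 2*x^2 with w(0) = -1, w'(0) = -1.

Characteristic equation r² - 2r + 1 = 0 has discriminant (-2)² - 4·(1) = 0, so r = 1 is a repeated root.
Hence w_h = (C1 + C2*x)*exp(x).
For the particular solution try w_p = A0 + A1*x + A2*x^2. Substituting and matching coefficients of each power of x gives A0 = 1, A1 = 4, A2 = 2, so w_p = 1 + 2*x^2 + 4*x.
General solution: w = 1 + 2*x^2 + 4*x + C1*exp(x) + C2*x*exp(x).
Apply the initial conditions: w(0) = 1 + C1 = -1 and w'(0) = 4 + C1 + C2 = -1. Solving gives C1 = -2, C2 = -3.

w = 1 - 2*exp(x) + 2*x**2 + 4*x - 3*x*exp(x)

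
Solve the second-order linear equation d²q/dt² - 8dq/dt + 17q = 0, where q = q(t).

q = C1*cos(t)*exp(4*t) + C2*exp(4*t)*sin(t)

Characteristic equation r² - 8r + 17 = 0 has discriminant (-8)² - 4·(17) = -4 < 0, so r = 4 ± i.
Hence q_h = C1*cos(t)*exp(4*t) + C2*exp(4*t)*sin(t).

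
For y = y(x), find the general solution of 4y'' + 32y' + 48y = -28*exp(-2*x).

Divide through by 4: y'' + 8y' + 12y = -7*exp(-2*x).
Characteristic equation r² + 8r + 12 = 0 factors as (r + 2)(r + 6) = 0, so r = -2, -6.
Hence y_h = C1*exp(-2*x) + C2*exp(-6*x).
Since exp(-2*x) solves the homogeneous equation (r = -2 is a root of multiplicity 1), multiply the trial by x. Try y_p = A*x*exp(-2*x). Substituting into the equation and dividing by exp(-2*x) gives A = -7/4, so y_p = -7*x*exp(-2*x)/4.

y = C1*exp(-2*x) + C2*exp(-6*x) - 7*x*exp(-2*x)/4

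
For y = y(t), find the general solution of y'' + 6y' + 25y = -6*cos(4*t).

y = -16*sin(4*t)/73 - 6*cos(4*t)/73 + C1*cos(4*t)*exp(-3*t) + C2*exp(-3*t)*sin(4*t)

Characteristic equation r² + 6r + 25 = 0 has discriminant (6)² - 4·(25) = -64 < 0, so r = -3 ± 4i.
Hence y_h = C1*cos(4*t)*exp(-3*t) + C2*exp(-3*t)*sin(4*t).
Try y_p = A*cos(4*t) + B*sin(4*t). Substituting and equating the coefficients of cos(4t) and sin(4t) gives A = -6/73, B = -16/73, so y_p = -16*sin(4*t)/73 - 6*cos(4*t)/73.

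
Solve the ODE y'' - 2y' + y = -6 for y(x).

Characteristic equation r² - 2r + 1 = 0 has discriminant (-2)² - 4·(1) = 0, so r = 1 is a repeated root.
Hence y_h = (C1 + C2*x)*exp(x).
For the particular solution try y_p = A0. Substituting and matching coefficients of each power of x gives A0 = -6, so y_p = -6.

y = -6 + C1*exp(x) + C2*x*exp(x)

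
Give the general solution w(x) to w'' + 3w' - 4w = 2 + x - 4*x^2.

w = 15/16 + x**2 + 5*x/4 + C1*exp(-4*x) + C2*exp(x)

Characteristic equation r² + 3r - 4 = 0 factors as (r + 4)(r - 1) = 0, so r = -4, 1.
Hence w_h = C1*exp(-4*x) + C2*exp(x).
For the particular solution try w_p = A0 + A1*x + A2*x^2. Substituting and matching coefficients of each power of x gives A0 = 15/16, A1 = 5/4, A2 = 1, so w_p = 15/16 + x^2 + 5*x/4.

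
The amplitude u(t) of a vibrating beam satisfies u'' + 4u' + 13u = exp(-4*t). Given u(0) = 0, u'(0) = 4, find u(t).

u = exp(-4*t)/13 - cos(3*t)*exp(-2*t)/13 + 18*exp(-2*t)*sin(3*t)/13

Characteristic equation r² + 4r + 13 = 0 has discriminant (4)² - 4·(13) = -36 < 0, so r = -2 ± 3i.
Hence u_h = C1*cos(3*t)*exp(-2*t) + C2*exp(-2*t)*sin(3*t).
Try u_p = A*exp(-4*t). Substituting into the equation and dividing by exp(-4*t) gives A = 1/13, so u_p = exp(-4*t)/13.
General solution: u = exp(-4*t)/13 + C1*cos(3*t)*exp(-2*t) + C2*exp(-2*t)*sin(3*t).
Apply the initial conditions: u(0) = 1/13 + C1 = 0 and u'(0) = -4/13 - 2*C1 + 3*C2 = 4. Solving gives C1 = -1/13, C2 = 18/13.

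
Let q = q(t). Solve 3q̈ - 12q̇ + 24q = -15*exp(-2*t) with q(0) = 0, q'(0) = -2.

q = -exp(-2*t)/4 - 3*exp(2*t)*sin(2*t)/2 + cos(2*t)*exp(2*t)/4

Divide through by 3: q'' - 4q' + 8q = -5*exp(-2*t).
Characteristic equation r² - 4r + 8 = 0 has discriminant (-4)² - 4·(8) = -16 < 0, so r = 2 ± 2i.
Hence q_h = C1*cos(2*t)*exp(2*t) + C2*exp(2*t)*sin(2*t).
Try q_p = A*exp(-2*t). Substituting into the equation and dividing by exp(-2*t) gives A = -1/4, so q_p = -exp(-2*t)/4.
General solution: q = -exp(-2*t)/4 + C1*cos(2*t)*exp(2*t) + C2*exp(2*t)*sin(2*t).
Apply the initial conditions: q(0) = -1/4 + C1 = 0 and q'(0) = 1/2 + 2*C1 + 2*C2 = -2. Solving gives C1 = 1/4, C2 = -3/2.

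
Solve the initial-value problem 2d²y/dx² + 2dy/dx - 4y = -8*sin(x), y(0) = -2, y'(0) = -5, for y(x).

y = -11*exp(x)/3 + 2*cos(x)/5 + 6*sin(x)/5 + 19*exp(-2*x)/15

Divide through by 2: y'' + y' - 2y = -4*sin(x).
Characteristic equation r² + r - 2 = 0 factors as (r + 2)(r - 1) = 0, so r = -2, 1.
Hence y_h = C1*exp(-2*x) + C2*exp(x).
Try y_p = A*cos(x) + B*sin(x). Substituting and equating the coefficients of cos(x) and sin(x) gives A = 2/5, B = 6/5, so y_p = 2*cos(x)/5 + 6*sin(x)/5.
General solution: y = 2*cos(x)/5 + 6*sin(x)/5 + C1*exp(-2*x) + C2*exp(x).
Apply the initial conditions: y(0) = 2/5 + C1 + C2 = -2 and y'(0) = 6/5 + C2 - 2*C1 = -5. Solving gives C1 = 19/15, C2 = -11/3.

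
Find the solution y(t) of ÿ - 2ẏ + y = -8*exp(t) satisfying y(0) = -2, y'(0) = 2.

y = -2*exp(t) - 4*t**2*exp(t) + 4*t*exp(t)

Characteristic equation r² - 2r + 1 = 0 has discriminant (-2)² - 4·(1) = 0, so r = 1 is a repeated root.
Hence y_h = (C1 + C2*t)*exp(t).
Since exp(t) solves the homogeneous equation (r = 1 is a root of multiplicity 2), multiply the trial by t^2. Try y_p = A*t^2*exp(t). Substituting into the equation and dividing by exp(t) gives A = -4, so y_p = -4*t^2*exp(t).
General solution: y = C1*exp(t) - 4*t^2*exp(t) + C2*t*exp(t).
Apply the initial conditions: y(0) = C1 = -2 and y'(0) = C1 + C2 = 2. Solving gives C1 = -2, C2 = 4.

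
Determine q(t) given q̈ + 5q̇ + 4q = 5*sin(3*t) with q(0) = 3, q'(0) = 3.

q = -11*exp(-4*t)/5 - 3*cos(3*t)/10 - sin(3*t)/10 + 11*exp(-t)/2

Characteristic equation r² + 5r + 4 = 0 factors as (r + 4)(r + 1) = 0, so r = -4, -1.
Hence q_h = C1*exp(-4*t) + C2*exp(-t).
Try q_p = A*cos(3*t) + B*sin(3*t). Substituting and equating the coefficients of cos(3t) and sin(3t) gives A = -3/10, B = -1/10, so q_p = -3*cos(3*t)/10 - sin(3*t)/10.
General solution: q = -3*cos(3*t)/10 - sin(3*t)/10 + C1*exp(-4*t) + C2*exp(-t).
Apply the initial conditions: q(0) = -3/10 + C1 + C2 = 3 and q'(0) = -3/10 - C2 - 4*C1 = 3. Solving gives C1 = -11/5, C2 = 11/2.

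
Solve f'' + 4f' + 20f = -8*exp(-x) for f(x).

f = -8*exp(-x)/17 + C1*cos(4*x)*exp(-2*x) + C2*exp(-2*x)*sin(4*x)

Characteristic equation r² + 4r + 20 = 0 has discriminant (4)² - 4·(20) = -64 < 0, so r = -2 ± 4i.
Hence f_h = C1*cos(4*x)*exp(-2*x) + C2*exp(-2*x)*sin(4*x).
Try f_p = A*exp(-x). Substituting into the equation and dividing by exp(-x) gives A = -8/17, so f_p = -8*exp(-x)/17.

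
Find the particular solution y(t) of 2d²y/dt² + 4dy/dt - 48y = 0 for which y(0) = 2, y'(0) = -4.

y = 4*exp(4*t)/5 + 6*exp(-6*t)/5

Divide through by 2: y'' + 2y' - 24y = 0.
Characteristic equation r² + 2r - 24 = 0 factors as (r - 4)(r + 6) = 0, so r = 4, -6.
Hence y_h = C1*exp(4*t) + C2*exp(-6*t).
Apply the initial conditions: y(0) = C1 + C2 = 2 and y'(0) = -6*C2 + 4*C1 = -4. Solving gives C1 = 4/5, C2 = 6/5.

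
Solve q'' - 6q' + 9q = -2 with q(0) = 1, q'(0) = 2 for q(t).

Characteristic equation r² - 6r + 9 = 0 has discriminant (-6)² - 4·(9) = 0, so r = 3 is a repeated root.
Hence q_h = (C1 + C2*t)*exp(3*t).
For the particular solution try q_p = A0. Substituting and matching coefficients of each power of t gives A0 = -2/9, so q_p = -2/9.
General solution: q = -2/9 + C1*exp(3*t) + C2*t*exp(3*t).
Apply the initial conditions: q(0) = -2/9 + C1 = 1 and q'(0) = C2 + 3*C1 = 2. Solving gives C1 = 11/9, C2 = -5/3.

q = -2/9 + 11*exp(3*t)/9 - 5*t*exp(3*t)/3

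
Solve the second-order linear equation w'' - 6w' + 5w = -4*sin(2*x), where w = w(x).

w = -48*cos(2*x)/145 - 4*sin(2*x)/145 + C1*exp(x) + C2*exp(5*x)

Characteristic equation r² - 6r + 5 = 0 factors as (r - 1)(r - 5) = 0, so r = 1, 5.
Hence w_h = C1*exp(x) + C2*exp(5*x).
Try w_p = A*cos(2*x) + B*sin(2*x). Substituting and equating the coefficients of cos(2x) and sin(2x) gives A = -48/145, B = -4/145, so w_p = -48*cos(2*x)/145 - 4*sin(2*x)/145.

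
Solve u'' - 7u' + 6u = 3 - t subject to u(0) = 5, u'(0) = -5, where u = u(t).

u = 11/36 - 343*exp(6*t)/180 - t/6 + 33*exp(t)/5

Characteristic equation r² - 7r + 6 = 0 factors as (r - 6)(r - 1) = 0, so r = 6, 1.
Hence u_h = C1*exp(6*t) + C2*exp(t).
For the particular solution try u_p = A0 + A1*t. Substituting and matching coefficients of each power of t gives A0 = 11/36, A1 = -1/6, so u_p = 11/36 - t/6.
General solution: u = 11/36 - t/6 + C1*exp(6*t) + C2*exp(t).
Apply the initial conditions: u(0) = 11/36 + C1 + C2 = 5 and u'(0) = -1/6 + C2 + 6*C1 = -5. Solving gives C1 = -343/180, C2 = 33/5.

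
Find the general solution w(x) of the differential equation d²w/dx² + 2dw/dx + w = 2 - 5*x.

Characteristic equation r² + 2r + 1 = 0 has discriminant (2)² - 4·(1) = 0, so r = -1 is a repeated root.
Hence w_h = (C1 + C2*x)*exp(-x).
For the particular solution try w_p = A0 + A1*x. Substituting and matching coefficients of each power of x gives A0 = 12, A1 = -5, so w_p = 12 - 5*x.

w = 12 - 5*x + C1*exp(-x) + C2*x*exp(-x)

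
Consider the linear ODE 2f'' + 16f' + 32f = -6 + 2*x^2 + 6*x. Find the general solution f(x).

f = -33/128 + x/8 + x**2/16 + C1*exp(-4*x) + C2*x*exp(-4*x)

Divide through by 2: f'' + 8f' + 16f = -3 + x^2 + 3*x.
Characteristic equation r² + 8r + 16 = 0 has discriminant (8)² - 4·(16) = 0, so r = -4 is a repeated root.
Hence f_h = (C1 + C2*x)*exp(-4*x).
For the particular solution try f_p = A0 + A1*x + A2*x^2. Substituting and matching coefficients of each power of x gives A0 = -33/128, A1 = 1/8, A2 = 1/16, so f_p = -33/128 + x/8 + x^2/16.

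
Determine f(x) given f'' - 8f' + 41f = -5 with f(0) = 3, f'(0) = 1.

Characteristic equation r² - 8r + 41 = 0 has discriminant (-8)² - 4·(41) = -100 < 0, so r = 4 ± 5i.
Hence f_h = C1*cos(5*x)*exp(4*x) + C2*exp(4*x)*sin(5*x).
For the particular solution try f_p = A0. Substituting and matching coefficients of each power of x gives A0 = -5/41, so f_p = -5/41.
General solution: f = -5/41 + C1*cos(5*x)*exp(4*x) + C2*exp(4*x)*sin(5*x).
Apply the initial conditions: f(0) = -5/41 + C1 = 3 and f'(0) = 4*C1 + 5*C2 = 1. Solving gives C1 = 128/41, C2 = -471/205.

f = -5/41 - 471*exp(4*x)*sin(5*x)/205 + 128*cos(5*x)*exp(4*x)/41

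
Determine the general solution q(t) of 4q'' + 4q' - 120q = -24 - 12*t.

Divide through by 4: q'' + q' - 30q = -6 - 3*t.
Characteristic equation r² + r - 30 = 0 factors as (r - 5)(r + 6) = 0, so r = 5, -6.
Hence q_h = C1*exp(5*t) + C2*exp(-6*t).
For the particular solution try q_p = A0 + A1*t. Substituting and matching coefficients of each power of t gives A0 = 61/300, A1 = 1/10, so q_p = 61/300 + t/10.

q = 61/300 + t/10 + C1*exp(5*t) + C2*exp(-6*t)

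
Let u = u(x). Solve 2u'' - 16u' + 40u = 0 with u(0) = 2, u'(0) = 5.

Divide through by 2: u'' - 8u' + 20u = 0.
Characteristic equation r² - 8r + 20 = 0 has discriminant (-8)² - 4·(20) = -16 < 0, so r = 4 ± 2i.
Hence u_h = C1*cos(2*x)*exp(4*x) + C2*exp(4*x)*sin(2*x).
Apply the initial conditions: u(0) = C1 = 2 and u'(0) = 2*C2 + 4*C1 = 5. Solving gives C1 = 2, C2 = -3/2.

u = 2*cos(2*x)*exp(4*x) - 3*exp(4*x)*sin(2*x)/2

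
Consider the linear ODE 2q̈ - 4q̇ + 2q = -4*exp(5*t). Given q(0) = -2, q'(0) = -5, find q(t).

Divide through by 2: q'' - 2q' + q = -2*exp(5*t).
Characteristic equation r² - 2r + 1 = 0 has discriminant (-2)² - 4·(1) = 0, so r = 1 is a repeated root.
Hence q_h = (C1 + C2*t)*exp(t).
Try q_p = A*exp(5*t). Substituting into the equation and dividing by exp(5*t) gives A = -1/8, so q_p = -exp(5*t)/8.
General solution: q = -exp(5*t)/8 + C1*exp(t) + C2*t*exp(t).
Apply the initial conditions: q(0) = -1/8 + C1 = -2 and q'(0) = -5/8 + C1 + C2 = -5. Solving gives C1 = -15/8, C2 = -5/2.

q = -15*exp(t)/8 - exp(5*t)/8 - 5*t*exp(t)/2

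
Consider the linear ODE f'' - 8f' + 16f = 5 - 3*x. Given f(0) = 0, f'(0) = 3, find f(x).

Characteristic equation r² - 8r + 16 = 0 has discriminant (-8)² - 4·(16) = 0, so r = 4 is a repeated root.
Hence f_h = (C1 + C2*x)*exp(4*x).
For the particular solution try f_p = A0 + A1*x. Substituting and matching coefficients of each power of x gives A0 = 7/32, A1 = -3/16, so f_p = 7/32 - 3*x/16.
General solution: f = 7/32 - 3*x/16 + C1*exp(4*x) + C2*x*exp(4*x).
Apply the initial conditions: f(0) = 7/32 + C1 = 0 and f'(0) = -3/16 + C2 + 4*C1 = 3. Solving gives C1 = -7/32, C2 = 65/16.

f = 7/32 - 7*exp(4*x)/32 - 3*x/16 + 65*x*exp(4*x)/16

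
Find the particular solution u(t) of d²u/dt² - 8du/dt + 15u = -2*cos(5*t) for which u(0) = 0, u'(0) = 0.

Characteristic equation r² - 8r + 15 = 0 factors as (r - 3)(r - 5) = 0, so r = 3, 5.
Hence u_h = C1*exp(3*t) + C2*exp(5*t).
Try u_p = A*cos(5*t) + B*sin(5*t). Substituting and equating the coefficients of cos(5t) and sin(5t) gives A = 1/85, B = 4/85, so u_p = cos(5*t)/85 + 4*sin(5*t)/85.
General solution: u = cos(5*t)/85 + 4*sin(5*t)/85 + C1*exp(3*t) + C2*exp(5*t).
Apply the initial conditions: u(0) = 1/85 + C1 + C2 = 0 and u'(0) = 4/17 + 3*C1 + 5*C2 = 0. Solving gives C1 = 3/34, C2 = -1/10.

u = -exp(5*t)/10 + cos(5*t)/85 + 3*exp(3*t)/34 + 4*sin(5*t)/85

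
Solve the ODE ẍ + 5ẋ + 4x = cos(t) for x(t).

Characteristic equation r² + 5r + 4 = 0 factors as (r + 4)(r + 1) = 0, so r = -4, -1.
Hence x_h = C1*exp(-4*t) + C2*exp(-t).
Try x_p = A*cos(t) + B*sin(t). Substituting and equating the coefficients of cos(t) and sin(t) gives A = 3/34, B = 5/34, so x_p = 3*cos(t)/34 + 5*sin(t)/34.

x = 3*cos(t)/34 + 5*sin(t)/34 + C1*exp(-4*t) + C2*exp(-t)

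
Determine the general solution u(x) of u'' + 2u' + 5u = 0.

Characteristic equation r² + 2r + 5 = 0 has discriminant (2)² - 4·(5) = -16 < 0, so r = -1 ± 2i.
Hence u_h = C1*cos(2*x)*exp(-x) + C2*exp(-x)*sin(2*x).

u = C1*cos(2*x)*exp(-x) + C2*exp(-x)*sin(2*x)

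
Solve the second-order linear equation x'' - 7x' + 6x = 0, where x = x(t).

x = C1*exp(6*t) + C2*exp(t)

Characteristic equation r² - 7r + 6 = 0 factors as (r - 6)(r - 1) = 0, so r = 6, 1.
Hence x_h = C1*exp(6*t) + C2*exp(t).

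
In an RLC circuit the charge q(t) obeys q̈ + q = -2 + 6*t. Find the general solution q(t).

q = -2 + 6*t + C1*cos(t) + C2*sin(t)

Characteristic equation r² + 1 = 0 has discriminant (0)² - 4·(1) = -4 < 0, so r = ± i.
Hence q_h = C1*cos(t) + C2*sin(t).
For the particular solution try q_p = A0 + A1*t. Substituting and matching coefficients of each power of t gives A0 = -2, A1 = 6, so q_p = -2 + 6*t.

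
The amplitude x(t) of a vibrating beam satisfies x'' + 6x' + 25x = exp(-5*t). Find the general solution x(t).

Characteristic equation r² + 6r + 25 = 0 has discriminant (6)² - 4·(25) = -64 < 0, so r = -3 ± 4i.
Hence x_h = C1*cos(4*t)*exp(-3*t) + C2*exp(-3*t)*sin(4*t).
Try x_p = A*exp(-5*t). Substituting into the equation and dividing by exp(-5*t) gives A = 1/20, so x_p = exp(-5*t)/20.

x = exp(-5*t)/20 + C1*cos(4*t)*exp(-3*t) + C2*exp(-3*t)*sin(4*t)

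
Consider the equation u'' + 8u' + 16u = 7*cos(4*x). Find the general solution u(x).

Characteristic equation r² + 8r + 16 = 0 has discriminant (8)² - 4·(16) = 0, so r = -4 is a repeated root.
Hence u_h = (C1 + C2*x)*exp(-4*x).
Try u_p = A*cos(4*x) + B*sin(4*x). Substituting and equating the coefficients of cos(4x) and sin(4x) gives A = 0, B = 7/32, so u_p = 7*sin(4*x)/32.

u = 7*sin(4*x)/32 + C1*exp(-4*x) + C2*x*exp(-4*x)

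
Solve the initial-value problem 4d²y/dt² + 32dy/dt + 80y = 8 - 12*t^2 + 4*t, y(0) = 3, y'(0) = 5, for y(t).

Divide through by 4: y'' + 8y' + 20y = 2 + t - 3*t^2.
Characteristic equation r² + 8r + 20 = 0 has discriminant (8)² - 4·(20) = -16 < 0, so r = -4 ± 2i.
Hence y_h = C1*cos(2*t)*exp(-4*t) + C2*exp(-4*t)*sin(2*t).
For the particular solution try y_p = A0 + A1*t + A2*t^2. Substituting and matching coefficients of each power of t gives A0 = 47/1000, A1 = 17/100, A2 = -3/20, so y_p = 47/1000 - 3*t^2/20 + 17*t/100.
General solution: y = 47/1000 - 3*t^2/20 + 17*t/100 + C1*cos(2*t)*exp(-4*t) + C2*exp(-4*t)*sin(2*t).
Apply the initial conditions: y(0) = 47/1000 + C1 = 3 and y'(0) = 17/100 - 4*C1 + 2*C2 = 5. Solving gives C1 = 2953/1000, C2 = 8321/1000.

y = 47/1000 - 3*t**2/20 + 17*t/100 + 2953*cos(2*t)*exp(-4*t)/1000 + 8321*exp(-4*t)*sin(2*t)/1000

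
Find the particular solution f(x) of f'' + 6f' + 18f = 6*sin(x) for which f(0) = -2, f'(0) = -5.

f = -36*cos(x)/325 + 102*sin(x)/325 - 3569*exp(-3*x)*sin(3*x)/975 - 614*cos(3*x)*exp(-3*x)/325

Characteristic equation r² + 6r + 18 = 0 has discriminant (6)² - 4·(18) = -36 < 0, so r = -3 ± 3i.
Hence f_h = C1*cos(3*x)*exp(-3*x) + C2*exp(-3*x)*sin(3*x).
Try f_p = A*cos(x) + B*sin(x). Substituting and equating the coefficients of cos(x) and sin(x) gives A = -36/325, B = 102/325, so f_p = -36*cos(x)/325 + 102*sin(x)/325.
General solution: f = -36*cos(x)/325 + 102*sin(x)/325 + C1*cos(3*x)*exp(-3*x) + C2*exp(-3*x)*sin(3*x).
Apply the initial conditions: f(0) = -36/325 + C1 = -2 and f'(0) = 102/325 - 3*C1 + 3*C2 = -5. Solving gives C1 = -614/325, C2 = -3569/975.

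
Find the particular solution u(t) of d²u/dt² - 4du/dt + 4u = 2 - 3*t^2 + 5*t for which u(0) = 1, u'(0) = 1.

Characteristic equation r² - 4r + 4 = 0 has discriminant (-4)² - 4·(4) = 0, so r = 2 is a repeated root.
Hence u_h = (C1 + C2*t)*exp(2*t).
For the particular solution try u_p = A0 + A1*t + A2*t^2. Substituting and matching coefficients of each power of t gives A0 = 5/8, A1 = -1/4, A2 = -3/4, so u_p = 5/8 - 3*t^2/4 - t/4.
General solution: u = 5/8 - 3*t^2/4 - t/4 + C1*exp(2*t) + C2*t*exp(2*t).
Apply the initial conditions: u(0) = 5/8 + C1 = 1 and u'(0) = -1/4 + C2 + 2*C1 = 1. Solving gives C1 = 3/8, C2 = 1/2.

u = 5/8 - 3*t**2/4 - t/4 + 3*exp(2*t)/8 + t*exp(2*t)/2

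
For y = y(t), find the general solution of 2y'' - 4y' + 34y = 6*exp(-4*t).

y = 3*exp(-4*t)/41 + C1*cos(4*t)*exp(t) + C2*exp(t)*sin(4*t)

Divide through by 2: y'' - 2y' + 17y = 3*exp(-4*t).
Characteristic equation r² - 2r + 17 = 0 has discriminant (-2)² - 4·(17) = -64 < 0, so r = 1 ± 4i.
Hence y_h = C1*cos(4*t)*exp(t) + C2*exp(t)*sin(4*t).
Try y_p = A*exp(-4*t). Substituting into the equation and dividing by exp(-4*t) gives A = 3/41, so y_p = 3*exp(-4*t)/41.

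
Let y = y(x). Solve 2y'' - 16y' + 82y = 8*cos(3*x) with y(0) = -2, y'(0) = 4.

y = -3*sin(3*x)/50 + 2*cos(3*x)/25 - 52*cos(5*x)*exp(4*x)/25 + 5*exp(4*x)*sin(5*x)/2

Divide through by 2: y'' - 8y' + 41y = 4*cos(3*x).
Characteristic equation r² - 8r + 41 = 0 has discriminant (-8)² - 4·(41) = -100 < 0, so r = 4 ± 5i.
Hence y_h = C1*cos(5*x)*exp(4*x) + C2*exp(4*x)*sin(5*x).
Try y_p = A*cos(3*x) + B*sin(3*x). Substituting and equating the coefficients of cos(3x) and sin(3x) gives A = 2/25, B = -3/50, so y_p = -3*sin(3*x)/50 + 2*cos(3*x)/25.
General solution: y = -3*sin(3*x)/50 + 2*cos(3*x)/25 + C1*cos(5*x)*exp(4*x) + C2*exp(4*x)*sin(5*x).
Apply the initial conditions: y(0) = 2/25 + C1 = -2 and y'(0) = -9/50 + 4*C1 + 5*C2 = 4. Solving gives C1 = -52/25, C2 = 5/2.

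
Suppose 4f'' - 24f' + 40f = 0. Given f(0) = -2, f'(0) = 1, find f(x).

Divide through by 4: f'' - 6f' + 10f = 0.
Characteristic equation r² - 6r + 10 = 0 has discriminant (-6)² - 4·(10) = -4 < 0, so r = 3 ± i.
Hence f_h = C1*cos(x)*exp(3*x) + C2*exp(3*x)*sin(x).
Apply the initial conditions: f(0) = C1 = -2 and f'(0) = C2 + 3*C1 = 1. Solving gives C1 = -2, C2 = 7.

f = -2*cos(x)*exp(3*x) + 7*exp(3*x)*sin(x)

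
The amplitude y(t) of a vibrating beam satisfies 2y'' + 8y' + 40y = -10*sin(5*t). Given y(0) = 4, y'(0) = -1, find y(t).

Divide through by 2: y'' + 4y' + 20y = -5*sin(5*t).
Characteristic equation r² + 4r + 20 = 0 has discriminant (4)² - 4·(20) = -64 < 0, so r = -2 ± 4i.
Hence y_h = C1*cos(4*t)*exp(-2*t) + C2*exp(-2*t)*sin(4*t).
Try y_p = A*cos(5*t) + B*sin(5*t). Substituting and equating the coefficients of cos(5t) and sin(5t) gives A = 4/17, B = 1/17, so y_p = sin(5*t)/17 + 4*cos(5*t)/17.
General solution: y = sin(5*t)/17 + 4*cos(5*t)/17 + C1*cos(4*t)*exp(-2*t) + C2*exp(-2*t)*sin(4*t).
Apply the initial conditions: y(0) = 4/17 + C1 = 4 and y'(0) = 5/17 - 2*C1 + 4*C2 = -1. Solving gives C1 = 64/17, C2 = 53/34.

y = sin(5*t)/17 + 4*cos(5*t)/17 + 53*exp(-2*t)*sin(4*t)/34 + 64*cos(4*t)*exp(-2*t)/17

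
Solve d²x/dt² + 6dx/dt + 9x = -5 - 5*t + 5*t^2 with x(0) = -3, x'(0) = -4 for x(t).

x = 5/27 - 86*exp(-3*t)/27 - 35*t/27 + 5*t**2/9 - 331*t*exp(-3*t)/27

Characteristic equation r² + 6r + 9 = 0 has discriminant (6)² - 4·(9) = 0, so r = -3 is a repeated root.
Hence x_h = (C1 + C2*t)*exp(-3*t).
For the particular solution try x_p = A0 + A1*t + A2*t^2. Substituting and matching coefficients of each power of t gives A0 = 5/27, A1 = -35/27, A2 = 5/9, so x_p = 5/27 - 35*t/27 + 5*t^2/9.
General solution: x = 5/27 - 35*t/27 + 5*t^2/9 + C1*exp(-3*t) + C2*t*exp(-3*t).
Apply the initial conditions: x(0) = 5/27 + C1 = -3 and x'(0) = -35/27 + C2 - 3*C1 = -4. Solving gives C1 = -86/27, C2 = -331/27.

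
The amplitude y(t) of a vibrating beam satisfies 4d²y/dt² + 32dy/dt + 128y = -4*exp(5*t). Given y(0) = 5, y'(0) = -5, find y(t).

y = -exp(5*t)/97 + 366*exp(-4*t)*sin(4*t)/97 + 486*cos(4*t)*exp(-4*t)/97

Divide through by 4: y'' + 8y' + 32y = -exp(5*t).
Characteristic equation r² + 8r + 32 = 0 has discriminant (8)² - 4·(32) = -64 < 0, so r = -4 ± 4i.
Hence y_h = C1*cos(4*t)*exp(-4*t) + C2*exp(-4*t)*sin(4*t).
Try y_p = A*exp(5*t). Substituting into the equation and dividing by exp(5*t) gives A = -1/97, so y_p = -exp(5*t)/97.
General solution: y = -exp(5*t)/97 + C1*cos(4*t)*exp(-4*t) + C2*exp(-4*t)*sin(4*t).
Apply the initial conditions: y(0) = -1/97 + C1 = 5 and y'(0) = -5/97 - 4*C1 + 4*C2 = -5. Solving gives C1 = 486/97, C2 = 366/97.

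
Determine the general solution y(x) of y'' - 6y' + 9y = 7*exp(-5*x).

y = 7*exp(-5*x)/64 + C1*exp(3*x) + C2*x*exp(3*x)

Characteristic equation r² - 6r + 9 = 0 has discriminant (-6)² - 4·(9) = 0, so r = 3 is a repeated root.
Hence y_h = (C1 + C2*x)*exp(3*x).
Try y_p = A*exp(-5*x). Substituting into the equation and dividing by exp(-5*x) gives A = 7/64, so y_p = 7*exp(-5*x)/64.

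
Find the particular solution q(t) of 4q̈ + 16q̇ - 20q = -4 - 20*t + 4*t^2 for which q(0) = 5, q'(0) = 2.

Divide through by 4: q'' + 4q' - 5q = -1 + t^2 - 5*t.
Characteristic equation r² + 4r - 5 = 0 factors as (r - 1)(r + 5) = 0, so r = 1, -5.
Hence q_h = C1*exp(t) + C2*exp(-5*t).
For the particular solution try q_p = A0 + A1*t + A2*t^2. Substituting and matching coefficients of each power of t gives A0 = 83/125, A1 = 17/25, A2 = -1/5, so q_p = 83/125 - t^2/5 + 17*t/25.
General solution: q = 83/125 - t^2/5 + 17*t/25 + C1*exp(t) + C2*exp(-5*t).
Apply the initial conditions: q(0) = 83/125 + C1 + C2 = 5 and q'(0) = 17/25 + C1 - 5*C2 = 2. Solving gives C1 = 23/6, C2 = 377/750.

q = 83/125 - t**2/5 + 17*t/25 + 23*exp(t)/6 + 377*exp(-5*t)/750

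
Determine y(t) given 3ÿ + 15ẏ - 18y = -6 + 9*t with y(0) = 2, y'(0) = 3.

Divide through by 3: y'' + 5y' - 6y = -2 + 3*t.
Characteristic equation r² + 5r - 6 = 0 factors as (r - 1)(r + 6) = 0, so r = 1, -6.
Hence y_h = C1*exp(t) + C2*exp(-6*t).
For the particular solution try y_p = A0 + A1*t. Substituting and matching coefficients of each power of t gives A0 = -1/12, A1 = -1/2, so y_p = -1/12 - t/2.
General solution: y = -1/12 - t/2 + C1*exp(t) + C2*exp(-6*t).
Apply the initial conditions: y(0) = -1/12 + C1 + C2 = 2 and y'(0) = -1/2 + C1 - 6*C2 = 3. Solving gives C1 = 16/7, C2 = -17/84.

y = -1/12 - 17*exp(-6*t)/84 - t/2 + 16*exp(t)/7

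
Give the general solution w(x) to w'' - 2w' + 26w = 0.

Characteristic equation r² - 2r + 26 = 0 has discriminant (-2)² - 4·(26) = -100 < 0, so r = 1 ± 5i.
Hence w_h = C1*cos(5*x)*exp(x) + C2*exp(x)*sin(5*x).

w = C1*cos(5*x)*exp(x) + C2*exp(x)*sin(5*x)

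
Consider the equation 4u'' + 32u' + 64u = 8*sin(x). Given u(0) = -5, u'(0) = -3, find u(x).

u = -1429*exp(-4*x)/289 - 16*cos(x)/289 + 30*sin(x)/289 - 389*x*exp(-4*x)/17

Divide through by 4: u'' + 8u' + 16u = 2*sin(x).
Characteristic equation r² + 8r + 16 = 0 has discriminant (8)² - 4·(16) = 0, so r = -4 is a repeated root.
Hence u_h = (C1 + C2*x)*exp(-4*x).
Try u_p = A*cos(x) + B*sin(x). Substituting and equating the coefficients of cos(x) and sin(x) gives A = -16/289, B = 30/289, so u_p = -16*cos(x)/289 + 30*sin(x)/289.
General solution: u = -16*cos(x)/289 + 30*sin(x)/289 + C1*exp(-4*x) + C2*x*exp(-4*x).
Apply the initial conditions: u(0) = -16/289 + C1 = -5 and u'(0) = 30/289 + C2 - 4*C1 = -3. Solving gives C1 = -1429/289, C2 = -389/17.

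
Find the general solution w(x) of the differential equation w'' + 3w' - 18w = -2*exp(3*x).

Characteristic equation r² + 3r - 18 = 0 factors as (r + 6)(r - 3) = 0, so r = -6, 3.
Hence w_h = C1*exp(-6*x) + C2*exp(3*x).
Since exp(3*x) solves the homogeneous equation (r = 3 is a root of multiplicity 1), multiply the trial by x. Try w_p = A*x*exp(3*x). Substituting into the equation and dividing by exp(3*x) gives A = -2/9, so w_p = -2*x*exp(3*x)/9.

w = C1*exp(-6*x) + C2*exp(3*x) - 2*x*exp(3*x)/9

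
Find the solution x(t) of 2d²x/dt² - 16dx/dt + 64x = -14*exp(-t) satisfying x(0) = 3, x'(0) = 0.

Divide through by 2: x'' - 8x' + 32x = -7*exp(-t).
Characteristic equation r² - 8r + 32 = 0 has discriminant (-8)² - 4·(32) = -64 < 0, so r = 4 ± 4i.
Hence x_h = C1*cos(4*t)*exp(4*t) + C2*exp(4*t)*sin(4*t).
Try x_p = A*exp(-t). Substituting into the equation and dividing by exp(-t) gives A = -7/41, so x_p = -7*exp(-t)/41.
General solution: x = -7*exp(-t)/41 + C1*cos(4*t)*exp(4*t) + C2*exp(4*t)*sin(4*t).
Apply the initial conditions: x(0) = -7/41 + C1 = 3 and x'(0) = 7/41 + 4*C1 + 4*C2 = 0. Solving gives C1 = 130/41, C2 = -527/164.

x = -7*exp(-t)/41 - 527*exp(4*t)*sin(4*t)/164 + 130*cos(4*t)*exp(4*t)/41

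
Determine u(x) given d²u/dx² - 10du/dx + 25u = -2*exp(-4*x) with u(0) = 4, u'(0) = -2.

u = -2*exp(-4*x)/81 + 326*exp(5*x)/81 - 200*x*exp(5*x)/9

Characteristic equation r² - 10r + 25 = 0 has discriminant (-10)² - 4·(25) = 0, so r = 5 is a repeated root.
Hence u_h = (C1 + C2*x)*exp(5*x).
Try u_p = A*exp(-4*x). Substituting into the equation and dividing by exp(-4*x) gives A = -2/81, so u_p = -2*exp(-4*x)/81.
General solution: u = -2*exp(-4*x)/81 + C1*exp(5*x) + C2*x*exp(5*x).
Apply the initial conditions: u(0) = -2/81 + C1 = 4 and u'(0) = 8/81 + C2 + 5*C1 = -2. Solving gives C1 = 326/81, C2 = -200/9.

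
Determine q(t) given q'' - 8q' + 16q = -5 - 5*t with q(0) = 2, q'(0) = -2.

q = -15/32 - 5*t/16 + 79*exp(4*t)/32 - 185*t*exp(4*t)/16

Characteristic equation r² - 8r + 16 = 0 has discriminant (-8)² - 4·(16) = 0, so r = 4 is a repeated root.
Hence q_h = (C1 + C2*t)*exp(4*t).
For the particular solution try q_p = A0 + A1*t. Substituting and matching coefficients of each power of t gives A0 = -15/32, A1 = -5/16, so q_p = -15/32 - 5*t/16.
General solution: q = -15/32 - 5*t/16 + C1*exp(4*t) + C2*t*exp(4*t).
Apply the initial conditions: q(0) = -15/32 + C1 = 2 and q'(0) = -5/16 + C2 + 4*C1 = -2. Solving gives C1 = 79/32, C2 = -185/16.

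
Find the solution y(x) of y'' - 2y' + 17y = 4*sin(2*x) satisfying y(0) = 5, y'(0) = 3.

y = 16*cos(2*x)/185 + 52*sin(2*x)/185 - 229*exp(x)*sin(4*x)/370 + 909*cos(4*x)*exp(x)/185

Characteristic equation r² - 2r + 17 = 0 has discriminant (-2)² - 4·(17) = -64 < 0, so r = 1 ± 4i.
Hence y_h = C1*cos(4*x)*exp(x) + C2*exp(x)*sin(4*x).
Try y_p = A*cos(2*x) + B*sin(2*x). Substituting and equating the coefficients of cos(2x) and sin(2x) gives A = 16/185, B = 52/185, so y_p = 16*cos(2*x)/185 + 52*sin(2*x)/185.
General solution: y = 16*cos(2*x)/185 + 52*sin(2*x)/185 + C1*cos(4*x)*exp(x) + C2*exp(x)*sin(4*x).
Apply the initial conditions: y(0) = 16/185 + C1 = 5 and y'(0) = 104/185 + C1 + 4*C2 = 3. Solving gives C1 = 909/185, C2 = -229/370.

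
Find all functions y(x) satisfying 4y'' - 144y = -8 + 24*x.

y = 1/18 - x/6 + C1*exp(-6*x) + C2*exp(6*x)

Divide through by 4: y'' - 36y = -2 + 6*x.
Characteristic equation r² - 36 = 0 factors as (r + 6)(r - 6) = 0, so r = -6, 6.
Hence y_h = C1*exp(-6*x) + C2*exp(6*x).
For the particular solution try y_p = A0 + A1*x. Substituting and matching coefficients of each power of x gives A0 = 1/18, A1 = -1/6, so y_p = 1/18 - x/6.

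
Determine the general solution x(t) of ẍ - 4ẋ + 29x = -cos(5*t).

Characteristic equation r² - 4r + 29 = 0 has discriminant (-4)² - 4·(29) = -100 < 0, so r = 2 ± 5i.
Hence x_h = C1*cos(5*t)*exp(2*t) + C2*exp(2*t)*sin(5*t).
Try x_p = A*cos(5*t) + B*sin(5*t). Substituting and equating the coefficients of cos(5t) and sin(5t) gives A = -1/104, B = 5/104, so x_p = -cos(5*t)/104 + 5*sin(5*t)/104.

x = -cos(5*t)/104 + 5*sin(5*t)/104 + C1*cos(5*t)*exp(2*t) + C2*exp(2*t)*sin(5*t)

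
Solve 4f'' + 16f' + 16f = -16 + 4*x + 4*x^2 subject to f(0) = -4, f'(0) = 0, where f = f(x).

Divide through by 4: f'' + 4f' + 4f = -4 + x + x^2.
Characteristic equation r² + 4r + 4 = 0 has discriminant (4)² - 4·(4) = 0, so r = -2 is a repeated root.
Hence f_h = (C1 + C2*x)*exp(-2*x).
For the particular solution try f_p = A0 + A1*x + A2*x^2. Substituting and matching coefficients of each power of x gives A0 = -7/8, A1 = -1/4, A2 = 1/4, so f_p = -7/8 - x/4 + x^2/4.
General solution: f = -7/8 - x/4 + x^2/4 + C1*exp(-2*x) + C2*x*exp(-2*x).
Apply the initial conditions: f(0) = -7/8 + C1 = -4 and f'(0) = -1/4 + C2 - 2*C1 = 0. Solving gives C1 = -25/8, C2 = -6.

f = -7/8 - 25*exp(-2*x)/8 - x/4 + x**2/4 - 6*x*exp(-2*x)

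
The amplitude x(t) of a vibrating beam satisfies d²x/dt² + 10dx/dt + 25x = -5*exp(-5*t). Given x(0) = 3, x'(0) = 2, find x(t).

x = 3*exp(-5*t) + 17*t*exp(-5*t) - 5*t**2*exp(-5*t)/2

Characteristic equation r² + 10r + 25 = 0 has discriminant (10)² - 4·(25) = 0, so r = -5 is a repeated root.
Hence x_h = (C1 + C2*t)*exp(-5*t).
Since exp(-5*t) solves the homogeneous equation (r = -5 is a root of multiplicity 2), multiply the trial by t^2. Try x_p = A*t^2*exp(-5*t). Substituting into the equation and dividing by exp(-5*t) gives A = -5/2, so x_p = -5*t^2*exp(-5*t)/2.
General solution: x = C1*exp(-5*t) - 5*t^2*exp(-5*t)/2 + C2*t*exp(-5*t).
Apply the initial conditions: x(0) = C1 = 3 and x'(0) = C2 - 5*C1 = 2. Solving gives C1 = 3, C2 = 17.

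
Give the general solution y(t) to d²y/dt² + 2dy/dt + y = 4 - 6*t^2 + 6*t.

y = -44 - 6*t**2 + 30*t + C1*exp(-t) + C2*t*exp(-t)

Characteristic equation r² + 2r + 1 = 0 has discriminant (2)² - 4·(1) = 0, so r = -1 is a repeated root.
Hence y_h = (C1 + C2*t)*exp(-t).
For the particular solution try y_p = A0 + A1*t + A2*t^2. Substituting and matching coefficients of each power of t gives A0 = -44, A1 = 30, A2 = -6, so y_p = -44 - 6*t^2 + 30*t.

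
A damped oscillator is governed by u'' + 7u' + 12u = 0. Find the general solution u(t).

u = C1*exp(-4*t) + C2*exp(-3*t)

Characteristic equation r² + 7r + 12 = 0 factors as (r + 4)(r + 3) = 0, so r = -4, -3.
Hence u_h = C1*exp(-4*t) + C2*exp(-3*t).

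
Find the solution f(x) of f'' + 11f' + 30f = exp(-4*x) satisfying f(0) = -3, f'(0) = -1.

Characteristic equation r² + 11r + 30 = 0 factors as (r + 6)(r + 5) = 0, so r = -6, -5.
Hence f_h = C1*exp(-6*x) + C2*exp(-5*x).
Try f_p = A*exp(-4*x). Substituting into the equation and dividing by exp(-4*x) gives A = 1/2, so f_p = exp(-4*x)/2.
General solution: f = exp(-4*x)/2 + C1*exp(-6*x) + C2*exp(-5*x).
Apply the initial conditions: f(0) = 1/2 + C1 + C2 = -3 and f'(0) = -2 - 6*C1 - 5*C2 = -1. Solving gives C1 = 33/2, C2 = -20.

f = exp(-4*x)/2 - 20*exp(-5*x) + 33*exp(-6*x)/2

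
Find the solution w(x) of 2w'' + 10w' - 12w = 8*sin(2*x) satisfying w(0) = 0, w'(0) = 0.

w = -cos(2*x)/5 - sin(2*x)/5 - exp(-6*x)/35 + 8*exp(x)/35

Divide through by 2: w'' + 5w' - 6w = 4*sin(2*x).
Characteristic equation r² + 5r - 6 = 0 factors as (r - 1)(r + 6) = 0, so r = 1, -6.
Hence w_h = C1*exp(x) + C2*exp(-6*x).
Try w_p = A*cos(2*x) + B*sin(2*x). Substituting and equating the coefficients of cos(2x) and sin(2x) gives A = -1/5, B = -1/5, so w_p = -cos(2*x)/5 - sin(2*x)/5.
General solution: w = -cos(2*x)/5 - sin(2*x)/5 + C1*exp(x) + C2*exp(-6*x).
Apply the initial conditions: w(0) = -1/5 + C1 + C2 = 0 and w'(0) = -2/5 + C1 - 6*C2 = 0. Solving gives C1 = 8/35, C2 = -1/35.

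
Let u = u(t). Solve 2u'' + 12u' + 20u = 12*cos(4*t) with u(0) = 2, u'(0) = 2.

Divide through by 2: u'' + 6u' + 10u = 6*cos(4*t).
Characteristic equation r² + 6r + 10 = 0 has discriminant (6)² - 4·(10) = -4 < 0, so r = -3 ± i.
Hence u_h = C1*cos(t)*exp(-3*t) + C2*exp(-3*t)*sin(t).
Try u_p = A*cos(4*t) + B*sin(4*t). Substituting and equating the coefficients of cos(4t) and sin(4t) gives A = -1/17, B = 4/17, so u_p = -cos(4*t)/17 + 4*sin(4*t)/17.
General solution: u = -cos(4*t)/17 + 4*sin(4*t)/17 + C1*cos(t)*exp(-3*t) + C2*exp(-3*t)*sin(t).
Apply the initial conditions: u(0) = -1/17 + C1 = 2 and u'(0) = 16/17 + C2 - 3*C1 = 2. Solving gives C1 = 35/17, C2 = 123/17.

u = -cos(4*t)/17 + 4*sin(4*t)/17 + 35*cos(t)*exp(-3*t)/17 + 123*exp(-3*t)*sin(t)/17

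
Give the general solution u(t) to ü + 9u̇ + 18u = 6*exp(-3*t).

Characteristic equation r² + 9r + 18 = 0 factors as (r + 3)(r + 6) = 0, so r = -3, -6.
Hence u_h = C1*exp(-3*t) + C2*exp(-6*t).
Since exp(-3*t) solves the homogeneous equation (r = -3 is a root of multiplicity 1), multiply the trial by t. Try u_p = A*t*exp(-3*t). Substituting into the equation and dividing by exp(-3*t) gives A = 2, so u_p = 2*t*exp(-3*t).

u = C1*exp(-3*t) + C2*exp(-6*t) + 2*t*exp(-3*t)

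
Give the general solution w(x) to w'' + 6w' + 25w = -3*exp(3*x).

Characteristic equation r² + 6r + 25 = 0 has discriminant (6)² - 4·(25) = -64 < 0, so r = -3 ± 4i.
Hence w_h = C1*cos(4*x)*exp(-3*x) + C2*exp(-3*x)*sin(4*x).
Try w_p = A*exp(3*x). Substituting into the equation and dividing by exp(3*x) gives A = -3/52, so w_p = -3*exp(3*x)/52.

w = -3*exp(3*x)/52 + C1*cos(4*x)*exp(-3*x) + C2*exp(-3*x)*sin(4*x)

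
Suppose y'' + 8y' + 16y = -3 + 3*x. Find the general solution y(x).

Characteristic equation r² + 8r + 16 = 0 has discriminant (8)² - 4·(16) = 0, so r = -4 is a repeated root.
Hence y_h = (C1 + C2*x)*exp(-4*x).
For the particular solution try y_p = A0 + A1*x. Substituting and matching coefficients of each power of x gives A0 = -9/32, A1 = 3/16, so y_p = -9/32 + 3*x/16.

y = -9/32 + 3*x/16 + C1*exp(-4*x) + C2*x*exp(-4*x)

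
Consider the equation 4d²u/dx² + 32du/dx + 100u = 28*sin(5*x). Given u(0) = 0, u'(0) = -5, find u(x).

u = -7*cos(5*x)/40 - 43*exp(-4*x)*sin(3*x)/30 + 7*cos(3*x)*exp(-4*x)/40

Divide through by 4: u'' + 8u' + 25u = 7*sin(5*x).
Characteristic equation r² + 8r + 25 = 0 has discriminant (8)² - 4·(25) = -36 < 0, so r = -4 ± 3i.
Hence u_h = C1*cos(3*x)*exp(-4*x) + C2*exp(-4*x)*sin(3*x).
Try u_p = A*cos(5*x) + B*sin(5*x). Substituting and equating the coefficients of cos(5x) and sin(5x) gives A = -7/40, B = 0, so u_p = -7*cos(5*x)/40.
General solution: u = -7*cos(5*x)/40 + C1*cos(3*x)*exp(-4*x) + C2*exp(-4*x)*sin(3*x).
Apply the initial conditions: u(0) = -7/40 + C1 = 0 and u'(0) = -4*C1 + 3*C2 = -5. Solving gives C1 = 7/40, C2 = -43/30.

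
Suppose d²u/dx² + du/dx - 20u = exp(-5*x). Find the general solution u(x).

Characteristic equation r² + r - 20 = 0 factors as (r - 4)(r + 5) = 0, so r = 4, -5.
Hence u_h = C1*exp(4*x) + C2*exp(-5*x).
Since exp(-5*x) solves the homogeneous equation (r = -5 is a root of multiplicity 1), multiply the trial by x. Try u_p = A*x*exp(-5*x). Substituting into the equation and dividing by exp(-5*x) gives A = -1/9, so u_p = -x*exp(-5*x)/9.

u = C1*exp(4*x) + C2*exp(-5*x) - x*exp(-5*x)/9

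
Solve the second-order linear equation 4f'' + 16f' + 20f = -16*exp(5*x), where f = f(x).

f = -2*exp(5*x)/25 + C1*cos(x)*exp(-2*x) + C2*exp(-2*x)*sin(x)

Divide through by 4: f'' + 4f' + 5f = -4*exp(5*x).
Characteristic equation r² + 4r + 5 = 0 has discriminant (4)² - 4·(5) = -4 < 0, so r = -2 ± i.
Hence f_h = C1*cos(x)*exp(-2*x) + C2*exp(-2*x)*sin(x).
Try f_p = A*exp(5*x). Substituting into the equation and dividing by exp(5*x) gives A = -2/25, so f_p = -2*exp(5*x)/25.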